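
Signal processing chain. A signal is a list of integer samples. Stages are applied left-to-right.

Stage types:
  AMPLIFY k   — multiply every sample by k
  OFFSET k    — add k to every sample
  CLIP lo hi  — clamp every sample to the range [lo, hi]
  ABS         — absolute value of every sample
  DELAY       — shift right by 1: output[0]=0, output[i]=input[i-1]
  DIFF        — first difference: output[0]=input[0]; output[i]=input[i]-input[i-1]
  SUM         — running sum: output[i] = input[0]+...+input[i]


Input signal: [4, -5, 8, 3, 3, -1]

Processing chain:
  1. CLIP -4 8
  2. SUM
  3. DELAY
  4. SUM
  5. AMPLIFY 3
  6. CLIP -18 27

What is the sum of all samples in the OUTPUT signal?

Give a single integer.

Input: [4, -5, 8, 3, 3, -1]
Stage 1 (CLIP -4 8): clip(4,-4,8)=4, clip(-5,-4,8)=-4, clip(8,-4,8)=8, clip(3,-4,8)=3, clip(3,-4,8)=3, clip(-1,-4,8)=-1 -> [4, -4, 8, 3, 3, -1]
Stage 2 (SUM): sum[0..0]=4, sum[0..1]=0, sum[0..2]=8, sum[0..3]=11, sum[0..4]=14, sum[0..5]=13 -> [4, 0, 8, 11, 14, 13]
Stage 3 (DELAY): [0, 4, 0, 8, 11, 14] = [0, 4, 0, 8, 11, 14] -> [0, 4, 0, 8, 11, 14]
Stage 4 (SUM): sum[0..0]=0, sum[0..1]=4, sum[0..2]=4, sum[0..3]=12, sum[0..4]=23, sum[0..5]=37 -> [0, 4, 4, 12, 23, 37]
Stage 5 (AMPLIFY 3): 0*3=0, 4*3=12, 4*3=12, 12*3=36, 23*3=69, 37*3=111 -> [0, 12, 12, 36, 69, 111]
Stage 6 (CLIP -18 27): clip(0,-18,27)=0, clip(12,-18,27)=12, clip(12,-18,27)=12, clip(36,-18,27)=27, clip(69,-18,27)=27, clip(111,-18,27)=27 -> [0, 12, 12, 27, 27, 27]
Output sum: 105

Answer: 105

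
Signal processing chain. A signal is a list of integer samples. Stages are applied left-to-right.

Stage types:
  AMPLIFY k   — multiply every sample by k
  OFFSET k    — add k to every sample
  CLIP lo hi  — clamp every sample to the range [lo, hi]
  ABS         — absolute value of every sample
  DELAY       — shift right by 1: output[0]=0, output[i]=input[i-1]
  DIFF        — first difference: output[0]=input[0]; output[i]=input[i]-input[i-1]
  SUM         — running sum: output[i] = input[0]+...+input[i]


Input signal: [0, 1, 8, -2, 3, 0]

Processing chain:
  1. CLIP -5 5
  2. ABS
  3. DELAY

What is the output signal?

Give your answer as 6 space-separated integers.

Input: [0, 1, 8, -2, 3, 0]
Stage 1 (CLIP -5 5): clip(0,-5,5)=0, clip(1,-5,5)=1, clip(8,-5,5)=5, clip(-2,-5,5)=-2, clip(3,-5,5)=3, clip(0,-5,5)=0 -> [0, 1, 5, -2, 3, 0]
Stage 2 (ABS): |0|=0, |1|=1, |5|=5, |-2|=2, |3|=3, |0|=0 -> [0, 1, 5, 2, 3, 0]
Stage 3 (DELAY): [0, 0, 1, 5, 2, 3] = [0, 0, 1, 5, 2, 3] -> [0, 0, 1, 5, 2, 3]

Answer: 0 0 1 5 2 3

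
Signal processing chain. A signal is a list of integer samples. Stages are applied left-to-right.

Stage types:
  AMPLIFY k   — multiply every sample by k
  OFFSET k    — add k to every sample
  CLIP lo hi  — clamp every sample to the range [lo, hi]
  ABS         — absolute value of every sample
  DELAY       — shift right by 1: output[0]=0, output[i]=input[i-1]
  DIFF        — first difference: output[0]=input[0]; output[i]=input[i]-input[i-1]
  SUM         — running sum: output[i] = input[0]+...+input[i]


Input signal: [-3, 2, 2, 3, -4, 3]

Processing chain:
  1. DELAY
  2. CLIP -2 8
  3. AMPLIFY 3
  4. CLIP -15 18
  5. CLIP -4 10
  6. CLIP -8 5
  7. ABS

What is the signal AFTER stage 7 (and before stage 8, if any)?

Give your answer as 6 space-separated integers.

Input: [-3, 2, 2, 3, -4, 3]
Stage 1 (DELAY): [0, -3, 2, 2, 3, -4] = [0, -3, 2, 2, 3, -4] -> [0, -3, 2, 2, 3, -4]
Stage 2 (CLIP -2 8): clip(0,-2,8)=0, clip(-3,-2,8)=-2, clip(2,-2,8)=2, clip(2,-2,8)=2, clip(3,-2,8)=3, clip(-4,-2,8)=-2 -> [0, -2, 2, 2, 3, -2]
Stage 3 (AMPLIFY 3): 0*3=0, -2*3=-6, 2*3=6, 2*3=6, 3*3=9, -2*3=-6 -> [0, -6, 6, 6, 9, -6]
Stage 4 (CLIP -15 18): clip(0,-15,18)=0, clip(-6,-15,18)=-6, clip(6,-15,18)=6, clip(6,-15,18)=6, clip(9,-15,18)=9, clip(-6,-15,18)=-6 -> [0, -6, 6, 6, 9, -6]
Stage 5 (CLIP -4 10): clip(0,-4,10)=0, clip(-6,-4,10)=-4, clip(6,-4,10)=6, clip(6,-4,10)=6, clip(9,-4,10)=9, clip(-6,-4,10)=-4 -> [0, -4, 6, 6, 9, -4]
Stage 6 (CLIP -8 5): clip(0,-8,5)=0, clip(-4,-8,5)=-4, clip(6,-8,5)=5, clip(6,-8,5)=5, clip(9,-8,5)=5, clip(-4,-8,5)=-4 -> [0, -4, 5, 5, 5, -4]
Stage 7 (ABS): |0|=0, |-4|=4, |5|=5, |5|=5, |5|=5, |-4|=4 -> [0, 4, 5, 5, 5, 4]

Answer: 0 4 5 5 5 4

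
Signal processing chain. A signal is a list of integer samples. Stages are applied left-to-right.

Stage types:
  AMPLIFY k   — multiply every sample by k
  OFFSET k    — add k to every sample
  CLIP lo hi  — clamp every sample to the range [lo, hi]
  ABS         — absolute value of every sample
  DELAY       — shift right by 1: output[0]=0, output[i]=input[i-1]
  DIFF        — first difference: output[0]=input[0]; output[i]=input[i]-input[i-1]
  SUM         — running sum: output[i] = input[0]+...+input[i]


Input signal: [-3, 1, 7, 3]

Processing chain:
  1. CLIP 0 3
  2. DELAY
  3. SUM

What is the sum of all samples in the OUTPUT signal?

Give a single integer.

Answer: 5

Derivation:
Input: [-3, 1, 7, 3]
Stage 1 (CLIP 0 3): clip(-3,0,3)=0, clip(1,0,3)=1, clip(7,0,3)=3, clip(3,0,3)=3 -> [0, 1, 3, 3]
Stage 2 (DELAY): [0, 0, 1, 3] = [0, 0, 1, 3] -> [0, 0, 1, 3]
Stage 3 (SUM): sum[0..0]=0, sum[0..1]=0, sum[0..2]=1, sum[0..3]=4 -> [0, 0, 1, 4]
Output sum: 5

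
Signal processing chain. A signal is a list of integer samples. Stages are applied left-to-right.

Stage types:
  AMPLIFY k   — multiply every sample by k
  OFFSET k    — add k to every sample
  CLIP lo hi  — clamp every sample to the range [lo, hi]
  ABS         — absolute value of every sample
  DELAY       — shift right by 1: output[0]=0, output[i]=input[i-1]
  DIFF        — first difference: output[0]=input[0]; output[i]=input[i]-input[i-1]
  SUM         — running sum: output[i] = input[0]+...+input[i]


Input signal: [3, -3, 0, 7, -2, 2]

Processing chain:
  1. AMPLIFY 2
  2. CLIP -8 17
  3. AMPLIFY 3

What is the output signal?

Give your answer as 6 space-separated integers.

Input: [3, -3, 0, 7, -2, 2]
Stage 1 (AMPLIFY 2): 3*2=6, -3*2=-6, 0*2=0, 7*2=14, -2*2=-4, 2*2=4 -> [6, -6, 0, 14, -4, 4]
Stage 2 (CLIP -8 17): clip(6,-8,17)=6, clip(-6,-8,17)=-6, clip(0,-8,17)=0, clip(14,-8,17)=14, clip(-4,-8,17)=-4, clip(4,-8,17)=4 -> [6, -6, 0, 14, -4, 4]
Stage 3 (AMPLIFY 3): 6*3=18, -6*3=-18, 0*3=0, 14*3=42, -4*3=-12, 4*3=12 -> [18, -18, 0, 42, -12, 12]

Answer: 18 -18 0 42 -12 12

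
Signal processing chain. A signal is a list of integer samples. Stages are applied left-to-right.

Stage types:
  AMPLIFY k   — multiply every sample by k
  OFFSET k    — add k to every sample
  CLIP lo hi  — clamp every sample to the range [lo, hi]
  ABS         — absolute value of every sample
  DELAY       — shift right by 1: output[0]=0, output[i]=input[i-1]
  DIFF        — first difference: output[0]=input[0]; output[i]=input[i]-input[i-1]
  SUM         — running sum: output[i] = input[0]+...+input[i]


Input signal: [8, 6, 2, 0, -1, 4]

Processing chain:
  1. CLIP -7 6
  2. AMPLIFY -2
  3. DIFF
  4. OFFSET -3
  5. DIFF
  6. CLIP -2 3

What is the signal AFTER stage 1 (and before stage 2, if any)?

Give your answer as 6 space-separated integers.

Input: [8, 6, 2, 0, -1, 4]
Stage 1 (CLIP -7 6): clip(8,-7,6)=6, clip(6,-7,6)=6, clip(2,-7,6)=2, clip(0,-7,6)=0, clip(-1,-7,6)=-1, clip(4,-7,6)=4 -> [6, 6, 2, 0, -1, 4]

Answer: 6 6 2 0 -1 4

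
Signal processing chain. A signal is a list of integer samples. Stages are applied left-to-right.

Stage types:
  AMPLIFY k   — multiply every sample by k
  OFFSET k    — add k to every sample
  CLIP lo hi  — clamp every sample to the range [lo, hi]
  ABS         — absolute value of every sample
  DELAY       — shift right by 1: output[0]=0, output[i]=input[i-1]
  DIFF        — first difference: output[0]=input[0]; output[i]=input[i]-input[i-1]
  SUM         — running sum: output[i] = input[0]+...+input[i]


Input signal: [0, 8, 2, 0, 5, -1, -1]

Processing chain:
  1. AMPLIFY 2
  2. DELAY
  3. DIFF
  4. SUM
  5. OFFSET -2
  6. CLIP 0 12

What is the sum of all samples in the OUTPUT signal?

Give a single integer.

Input: [0, 8, 2, 0, 5, -1, -1]
Stage 1 (AMPLIFY 2): 0*2=0, 8*2=16, 2*2=4, 0*2=0, 5*2=10, -1*2=-2, -1*2=-2 -> [0, 16, 4, 0, 10, -2, -2]
Stage 2 (DELAY): [0, 0, 16, 4, 0, 10, -2] = [0, 0, 16, 4, 0, 10, -2] -> [0, 0, 16, 4, 0, 10, -2]
Stage 3 (DIFF): s[0]=0, 0-0=0, 16-0=16, 4-16=-12, 0-4=-4, 10-0=10, -2-10=-12 -> [0, 0, 16, -12, -4, 10, -12]
Stage 4 (SUM): sum[0..0]=0, sum[0..1]=0, sum[0..2]=16, sum[0..3]=4, sum[0..4]=0, sum[0..5]=10, sum[0..6]=-2 -> [0, 0, 16, 4, 0, 10, -2]
Stage 5 (OFFSET -2): 0+-2=-2, 0+-2=-2, 16+-2=14, 4+-2=2, 0+-2=-2, 10+-2=8, -2+-2=-4 -> [-2, -2, 14, 2, -2, 8, -4]
Stage 6 (CLIP 0 12): clip(-2,0,12)=0, clip(-2,0,12)=0, clip(14,0,12)=12, clip(2,0,12)=2, clip(-2,0,12)=0, clip(8,0,12)=8, clip(-4,0,12)=0 -> [0, 0, 12, 2, 0, 8, 0]
Output sum: 22

Answer: 22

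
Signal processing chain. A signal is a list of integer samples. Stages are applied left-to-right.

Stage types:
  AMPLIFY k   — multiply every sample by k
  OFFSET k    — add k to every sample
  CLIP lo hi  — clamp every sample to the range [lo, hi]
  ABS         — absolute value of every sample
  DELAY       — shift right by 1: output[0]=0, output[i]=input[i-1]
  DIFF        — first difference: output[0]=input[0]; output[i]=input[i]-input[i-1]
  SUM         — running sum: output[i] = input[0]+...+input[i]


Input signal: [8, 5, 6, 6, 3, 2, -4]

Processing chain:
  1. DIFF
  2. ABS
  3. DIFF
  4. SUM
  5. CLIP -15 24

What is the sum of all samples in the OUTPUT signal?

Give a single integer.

Answer: 22

Derivation:
Input: [8, 5, 6, 6, 3, 2, -4]
Stage 1 (DIFF): s[0]=8, 5-8=-3, 6-5=1, 6-6=0, 3-6=-3, 2-3=-1, -4-2=-6 -> [8, -3, 1, 0, -3, -1, -6]
Stage 2 (ABS): |8|=8, |-3|=3, |1|=1, |0|=0, |-3|=3, |-1|=1, |-6|=6 -> [8, 3, 1, 0, 3, 1, 6]
Stage 3 (DIFF): s[0]=8, 3-8=-5, 1-3=-2, 0-1=-1, 3-0=3, 1-3=-2, 6-1=5 -> [8, -5, -2, -1, 3, -2, 5]
Stage 4 (SUM): sum[0..0]=8, sum[0..1]=3, sum[0..2]=1, sum[0..3]=0, sum[0..4]=3, sum[0..5]=1, sum[0..6]=6 -> [8, 3, 1, 0, 3, 1, 6]
Stage 5 (CLIP -15 24): clip(8,-15,24)=8, clip(3,-15,24)=3, clip(1,-15,24)=1, clip(0,-15,24)=0, clip(3,-15,24)=3, clip(1,-15,24)=1, clip(6,-15,24)=6 -> [8, 3, 1, 0, 3, 1, 6]
Output sum: 22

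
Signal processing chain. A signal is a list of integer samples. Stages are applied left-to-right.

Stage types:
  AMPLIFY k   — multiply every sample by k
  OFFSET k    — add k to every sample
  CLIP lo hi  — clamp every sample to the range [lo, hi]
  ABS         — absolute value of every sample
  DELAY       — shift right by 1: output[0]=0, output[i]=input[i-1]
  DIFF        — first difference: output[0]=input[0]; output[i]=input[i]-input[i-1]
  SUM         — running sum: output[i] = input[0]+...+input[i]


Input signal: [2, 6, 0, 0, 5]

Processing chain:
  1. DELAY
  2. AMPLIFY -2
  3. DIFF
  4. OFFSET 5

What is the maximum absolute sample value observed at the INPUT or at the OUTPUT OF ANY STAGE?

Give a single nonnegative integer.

Answer: 17

Derivation:
Input: [2, 6, 0, 0, 5] (max |s|=6)
Stage 1 (DELAY): [0, 2, 6, 0, 0] = [0, 2, 6, 0, 0] -> [0, 2, 6, 0, 0] (max |s|=6)
Stage 2 (AMPLIFY -2): 0*-2=0, 2*-2=-4, 6*-2=-12, 0*-2=0, 0*-2=0 -> [0, -4, -12, 0, 0] (max |s|=12)
Stage 3 (DIFF): s[0]=0, -4-0=-4, -12--4=-8, 0--12=12, 0-0=0 -> [0, -4, -8, 12, 0] (max |s|=12)
Stage 4 (OFFSET 5): 0+5=5, -4+5=1, -8+5=-3, 12+5=17, 0+5=5 -> [5, 1, -3, 17, 5] (max |s|=17)
Overall max amplitude: 17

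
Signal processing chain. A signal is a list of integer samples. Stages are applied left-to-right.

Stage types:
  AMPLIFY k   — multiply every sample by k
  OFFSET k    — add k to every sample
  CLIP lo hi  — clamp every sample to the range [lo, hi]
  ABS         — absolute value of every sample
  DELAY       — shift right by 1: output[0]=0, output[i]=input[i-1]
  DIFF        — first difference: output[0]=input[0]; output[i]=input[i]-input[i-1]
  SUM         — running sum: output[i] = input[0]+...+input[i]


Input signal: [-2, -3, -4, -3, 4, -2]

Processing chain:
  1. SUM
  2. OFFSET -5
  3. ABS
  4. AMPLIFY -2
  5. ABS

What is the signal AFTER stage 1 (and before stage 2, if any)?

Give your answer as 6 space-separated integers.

Input: [-2, -3, -4, -3, 4, -2]
Stage 1 (SUM): sum[0..0]=-2, sum[0..1]=-5, sum[0..2]=-9, sum[0..3]=-12, sum[0..4]=-8, sum[0..5]=-10 -> [-2, -5, -9, -12, -8, -10]

Answer: -2 -5 -9 -12 -8 -10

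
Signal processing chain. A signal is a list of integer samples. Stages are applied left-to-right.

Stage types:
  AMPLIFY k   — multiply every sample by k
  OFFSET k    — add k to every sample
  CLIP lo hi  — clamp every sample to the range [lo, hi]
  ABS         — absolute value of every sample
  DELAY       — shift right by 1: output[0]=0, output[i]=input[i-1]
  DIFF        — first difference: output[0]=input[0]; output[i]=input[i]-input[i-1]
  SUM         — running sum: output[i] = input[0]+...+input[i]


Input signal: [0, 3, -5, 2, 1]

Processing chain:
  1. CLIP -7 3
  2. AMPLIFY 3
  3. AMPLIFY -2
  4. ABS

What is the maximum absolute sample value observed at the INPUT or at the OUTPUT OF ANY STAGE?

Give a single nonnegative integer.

Input: [0, 3, -5, 2, 1] (max |s|=5)
Stage 1 (CLIP -7 3): clip(0,-7,3)=0, clip(3,-7,3)=3, clip(-5,-7,3)=-5, clip(2,-7,3)=2, clip(1,-7,3)=1 -> [0, 3, -5, 2, 1] (max |s|=5)
Stage 2 (AMPLIFY 3): 0*3=0, 3*3=9, -5*3=-15, 2*3=6, 1*3=3 -> [0, 9, -15, 6, 3] (max |s|=15)
Stage 3 (AMPLIFY -2): 0*-2=0, 9*-2=-18, -15*-2=30, 6*-2=-12, 3*-2=-6 -> [0, -18, 30, -12, -6] (max |s|=30)
Stage 4 (ABS): |0|=0, |-18|=18, |30|=30, |-12|=12, |-6|=6 -> [0, 18, 30, 12, 6] (max |s|=30)
Overall max amplitude: 30

Answer: 30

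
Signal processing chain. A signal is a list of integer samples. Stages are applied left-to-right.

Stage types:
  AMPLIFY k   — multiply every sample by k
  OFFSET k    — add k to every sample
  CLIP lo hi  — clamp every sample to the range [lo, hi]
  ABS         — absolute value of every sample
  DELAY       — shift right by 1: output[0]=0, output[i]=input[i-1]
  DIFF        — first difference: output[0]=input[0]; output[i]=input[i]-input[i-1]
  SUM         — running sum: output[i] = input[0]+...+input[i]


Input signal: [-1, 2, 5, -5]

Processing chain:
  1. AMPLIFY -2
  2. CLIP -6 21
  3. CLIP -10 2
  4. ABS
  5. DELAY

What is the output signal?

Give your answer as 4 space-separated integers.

Input: [-1, 2, 5, -5]
Stage 1 (AMPLIFY -2): -1*-2=2, 2*-2=-4, 5*-2=-10, -5*-2=10 -> [2, -4, -10, 10]
Stage 2 (CLIP -6 21): clip(2,-6,21)=2, clip(-4,-6,21)=-4, clip(-10,-6,21)=-6, clip(10,-6,21)=10 -> [2, -4, -6, 10]
Stage 3 (CLIP -10 2): clip(2,-10,2)=2, clip(-4,-10,2)=-4, clip(-6,-10,2)=-6, clip(10,-10,2)=2 -> [2, -4, -6, 2]
Stage 4 (ABS): |2|=2, |-4|=4, |-6|=6, |2|=2 -> [2, 4, 6, 2]
Stage 5 (DELAY): [0, 2, 4, 6] = [0, 2, 4, 6] -> [0, 2, 4, 6]

Answer: 0 2 4 6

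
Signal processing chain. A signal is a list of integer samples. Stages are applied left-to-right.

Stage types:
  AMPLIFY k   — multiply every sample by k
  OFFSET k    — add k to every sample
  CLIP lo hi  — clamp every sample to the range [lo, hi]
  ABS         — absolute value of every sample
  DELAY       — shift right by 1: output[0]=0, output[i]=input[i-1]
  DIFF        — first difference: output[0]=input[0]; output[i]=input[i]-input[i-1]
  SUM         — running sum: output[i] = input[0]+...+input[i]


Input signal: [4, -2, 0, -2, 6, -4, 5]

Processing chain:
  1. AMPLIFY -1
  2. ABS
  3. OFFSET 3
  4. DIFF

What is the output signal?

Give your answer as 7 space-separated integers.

Answer: 7 -2 -2 2 4 -2 1

Derivation:
Input: [4, -2, 0, -2, 6, -4, 5]
Stage 1 (AMPLIFY -1): 4*-1=-4, -2*-1=2, 0*-1=0, -2*-1=2, 6*-1=-6, -4*-1=4, 5*-1=-5 -> [-4, 2, 0, 2, -6, 4, -5]
Stage 2 (ABS): |-4|=4, |2|=2, |0|=0, |2|=2, |-6|=6, |4|=4, |-5|=5 -> [4, 2, 0, 2, 6, 4, 5]
Stage 3 (OFFSET 3): 4+3=7, 2+3=5, 0+3=3, 2+3=5, 6+3=9, 4+3=7, 5+3=8 -> [7, 5, 3, 5, 9, 7, 8]
Stage 4 (DIFF): s[0]=7, 5-7=-2, 3-5=-2, 5-3=2, 9-5=4, 7-9=-2, 8-7=1 -> [7, -2, -2, 2, 4, -2, 1]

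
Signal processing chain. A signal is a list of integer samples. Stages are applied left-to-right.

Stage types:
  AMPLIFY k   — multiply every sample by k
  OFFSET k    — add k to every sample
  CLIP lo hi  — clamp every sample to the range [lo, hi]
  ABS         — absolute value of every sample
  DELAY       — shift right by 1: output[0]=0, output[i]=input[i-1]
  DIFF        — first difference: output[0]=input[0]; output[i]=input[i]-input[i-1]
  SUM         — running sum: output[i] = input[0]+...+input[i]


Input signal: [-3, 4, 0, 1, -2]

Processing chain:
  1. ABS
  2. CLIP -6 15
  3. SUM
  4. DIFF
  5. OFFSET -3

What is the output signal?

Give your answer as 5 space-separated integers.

Answer: 0 1 -3 -2 -1

Derivation:
Input: [-3, 4, 0, 1, -2]
Stage 1 (ABS): |-3|=3, |4|=4, |0|=0, |1|=1, |-2|=2 -> [3, 4, 0, 1, 2]
Stage 2 (CLIP -6 15): clip(3,-6,15)=3, clip(4,-6,15)=4, clip(0,-6,15)=0, clip(1,-6,15)=1, clip(2,-6,15)=2 -> [3, 4, 0, 1, 2]
Stage 3 (SUM): sum[0..0]=3, sum[0..1]=7, sum[0..2]=7, sum[0..3]=8, sum[0..4]=10 -> [3, 7, 7, 8, 10]
Stage 4 (DIFF): s[0]=3, 7-3=4, 7-7=0, 8-7=1, 10-8=2 -> [3, 4, 0, 1, 2]
Stage 5 (OFFSET -3): 3+-3=0, 4+-3=1, 0+-3=-3, 1+-3=-2, 2+-3=-1 -> [0, 1, -3, -2, -1]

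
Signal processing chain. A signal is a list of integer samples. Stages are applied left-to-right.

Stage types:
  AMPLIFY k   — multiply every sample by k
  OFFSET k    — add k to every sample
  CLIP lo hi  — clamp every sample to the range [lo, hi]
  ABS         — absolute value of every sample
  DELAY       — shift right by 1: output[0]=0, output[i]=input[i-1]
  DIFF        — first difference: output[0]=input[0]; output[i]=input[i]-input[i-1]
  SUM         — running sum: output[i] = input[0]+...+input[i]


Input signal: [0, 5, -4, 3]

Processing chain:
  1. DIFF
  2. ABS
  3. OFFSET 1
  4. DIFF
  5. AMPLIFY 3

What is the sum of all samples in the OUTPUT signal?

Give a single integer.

Answer: 24

Derivation:
Input: [0, 5, -4, 3]
Stage 1 (DIFF): s[0]=0, 5-0=5, -4-5=-9, 3--4=7 -> [0, 5, -9, 7]
Stage 2 (ABS): |0|=0, |5|=5, |-9|=9, |7|=7 -> [0, 5, 9, 7]
Stage 3 (OFFSET 1): 0+1=1, 5+1=6, 9+1=10, 7+1=8 -> [1, 6, 10, 8]
Stage 4 (DIFF): s[0]=1, 6-1=5, 10-6=4, 8-10=-2 -> [1, 5, 4, -2]
Stage 5 (AMPLIFY 3): 1*3=3, 5*3=15, 4*3=12, -2*3=-6 -> [3, 15, 12, -6]
Output sum: 24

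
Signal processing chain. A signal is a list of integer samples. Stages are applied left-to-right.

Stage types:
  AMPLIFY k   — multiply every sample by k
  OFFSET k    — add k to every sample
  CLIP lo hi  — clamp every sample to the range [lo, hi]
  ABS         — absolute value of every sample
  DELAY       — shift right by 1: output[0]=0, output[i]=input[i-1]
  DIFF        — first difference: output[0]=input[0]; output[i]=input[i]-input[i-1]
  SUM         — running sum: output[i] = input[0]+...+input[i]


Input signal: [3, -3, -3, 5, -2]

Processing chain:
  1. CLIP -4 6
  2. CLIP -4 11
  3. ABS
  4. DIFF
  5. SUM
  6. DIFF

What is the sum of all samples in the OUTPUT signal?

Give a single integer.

Input: [3, -3, -3, 5, -2]
Stage 1 (CLIP -4 6): clip(3,-4,6)=3, clip(-3,-4,6)=-3, clip(-3,-4,6)=-3, clip(5,-4,6)=5, clip(-2,-4,6)=-2 -> [3, -3, -3, 5, -2]
Stage 2 (CLIP -4 11): clip(3,-4,11)=3, clip(-3,-4,11)=-3, clip(-3,-4,11)=-3, clip(5,-4,11)=5, clip(-2,-4,11)=-2 -> [3, -3, -3, 5, -2]
Stage 3 (ABS): |3|=3, |-3|=3, |-3|=3, |5|=5, |-2|=2 -> [3, 3, 3, 5, 2]
Stage 4 (DIFF): s[0]=3, 3-3=0, 3-3=0, 5-3=2, 2-5=-3 -> [3, 0, 0, 2, -3]
Stage 5 (SUM): sum[0..0]=3, sum[0..1]=3, sum[0..2]=3, sum[0..3]=5, sum[0..4]=2 -> [3, 3, 3, 5, 2]
Stage 6 (DIFF): s[0]=3, 3-3=0, 3-3=0, 5-3=2, 2-5=-3 -> [3, 0, 0, 2, -3]
Output sum: 2

Answer: 2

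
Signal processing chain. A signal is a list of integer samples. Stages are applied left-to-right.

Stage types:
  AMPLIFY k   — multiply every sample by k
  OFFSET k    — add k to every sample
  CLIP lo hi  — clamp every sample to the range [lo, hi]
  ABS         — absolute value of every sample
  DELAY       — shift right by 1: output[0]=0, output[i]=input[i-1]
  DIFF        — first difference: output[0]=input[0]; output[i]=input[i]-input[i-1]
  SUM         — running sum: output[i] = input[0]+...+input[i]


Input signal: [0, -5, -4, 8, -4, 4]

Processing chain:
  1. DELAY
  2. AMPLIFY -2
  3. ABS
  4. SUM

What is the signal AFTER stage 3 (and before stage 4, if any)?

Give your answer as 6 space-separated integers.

Answer: 0 0 10 8 16 8

Derivation:
Input: [0, -5, -4, 8, -4, 4]
Stage 1 (DELAY): [0, 0, -5, -4, 8, -4] = [0, 0, -5, -4, 8, -4] -> [0, 0, -5, -4, 8, -4]
Stage 2 (AMPLIFY -2): 0*-2=0, 0*-2=0, -5*-2=10, -4*-2=8, 8*-2=-16, -4*-2=8 -> [0, 0, 10, 8, -16, 8]
Stage 3 (ABS): |0|=0, |0|=0, |10|=10, |8|=8, |-16|=16, |8|=8 -> [0, 0, 10, 8, 16, 8]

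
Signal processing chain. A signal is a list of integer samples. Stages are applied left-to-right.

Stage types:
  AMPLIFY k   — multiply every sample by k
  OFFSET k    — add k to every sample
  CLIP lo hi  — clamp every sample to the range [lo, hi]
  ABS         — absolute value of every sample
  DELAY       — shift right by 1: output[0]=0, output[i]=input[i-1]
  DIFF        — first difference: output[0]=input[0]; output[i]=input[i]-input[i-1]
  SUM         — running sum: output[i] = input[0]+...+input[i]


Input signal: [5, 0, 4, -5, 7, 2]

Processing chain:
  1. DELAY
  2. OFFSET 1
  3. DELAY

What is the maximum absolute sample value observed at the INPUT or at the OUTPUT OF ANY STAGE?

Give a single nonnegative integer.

Input: [5, 0, 4, -5, 7, 2] (max |s|=7)
Stage 1 (DELAY): [0, 5, 0, 4, -5, 7] = [0, 5, 0, 4, -5, 7] -> [0, 5, 0, 4, -5, 7] (max |s|=7)
Stage 2 (OFFSET 1): 0+1=1, 5+1=6, 0+1=1, 4+1=5, -5+1=-4, 7+1=8 -> [1, 6, 1, 5, -4, 8] (max |s|=8)
Stage 3 (DELAY): [0, 1, 6, 1, 5, -4] = [0, 1, 6, 1, 5, -4] -> [0, 1, 6, 1, 5, -4] (max |s|=6)
Overall max amplitude: 8

Answer: 8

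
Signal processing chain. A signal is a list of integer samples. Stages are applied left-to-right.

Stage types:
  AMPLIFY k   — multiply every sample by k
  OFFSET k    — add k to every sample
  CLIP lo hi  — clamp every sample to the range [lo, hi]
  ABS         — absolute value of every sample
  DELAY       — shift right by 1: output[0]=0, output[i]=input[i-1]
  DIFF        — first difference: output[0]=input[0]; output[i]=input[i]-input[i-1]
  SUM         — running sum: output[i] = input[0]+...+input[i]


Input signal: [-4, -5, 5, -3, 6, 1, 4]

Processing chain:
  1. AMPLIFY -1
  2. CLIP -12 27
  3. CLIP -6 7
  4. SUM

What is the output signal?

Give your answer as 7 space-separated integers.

Input: [-4, -5, 5, -3, 6, 1, 4]
Stage 1 (AMPLIFY -1): -4*-1=4, -5*-1=5, 5*-1=-5, -3*-1=3, 6*-1=-6, 1*-1=-1, 4*-1=-4 -> [4, 5, -5, 3, -6, -1, -4]
Stage 2 (CLIP -12 27): clip(4,-12,27)=4, clip(5,-12,27)=5, clip(-5,-12,27)=-5, clip(3,-12,27)=3, clip(-6,-12,27)=-6, clip(-1,-12,27)=-1, clip(-4,-12,27)=-4 -> [4, 5, -5, 3, -6, -1, -4]
Stage 3 (CLIP -6 7): clip(4,-6,7)=4, clip(5,-6,7)=5, clip(-5,-6,7)=-5, clip(3,-6,7)=3, clip(-6,-6,7)=-6, clip(-1,-6,7)=-1, clip(-4,-6,7)=-4 -> [4, 5, -5, 3, -6, -1, -4]
Stage 4 (SUM): sum[0..0]=4, sum[0..1]=9, sum[0..2]=4, sum[0..3]=7, sum[0..4]=1, sum[0..5]=0, sum[0..6]=-4 -> [4, 9, 4, 7, 1, 0, -4]

Answer: 4 9 4 7 1 0 -4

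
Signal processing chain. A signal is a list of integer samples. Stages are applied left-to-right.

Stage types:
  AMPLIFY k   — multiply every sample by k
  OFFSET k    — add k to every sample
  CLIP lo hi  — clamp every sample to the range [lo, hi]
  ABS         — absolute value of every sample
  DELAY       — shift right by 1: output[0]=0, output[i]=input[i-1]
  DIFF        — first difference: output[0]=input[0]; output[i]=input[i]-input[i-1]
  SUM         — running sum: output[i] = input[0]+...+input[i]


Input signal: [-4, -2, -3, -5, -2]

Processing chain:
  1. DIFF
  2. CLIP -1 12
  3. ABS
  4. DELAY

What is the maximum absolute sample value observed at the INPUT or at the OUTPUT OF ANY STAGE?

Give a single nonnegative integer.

Input: [-4, -2, -3, -5, -2] (max |s|=5)
Stage 1 (DIFF): s[0]=-4, -2--4=2, -3--2=-1, -5--3=-2, -2--5=3 -> [-4, 2, -1, -2, 3] (max |s|=4)
Stage 2 (CLIP -1 12): clip(-4,-1,12)=-1, clip(2,-1,12)=2, clip(-1,-1,12)=-1, clip(-2,-1,12)=-1, clip(3,-1,12)=3 -> [-1, 2, -1, -1, 3] (max |s|=3)
Stage 3 (ABS): |-1|=1, |2|=2, |-1|=1, |-1|=1, |3|=3 -> [1, 2, 1, 1, 3] (max |s|=3)
Stage 4 (DELAY): [0, 1, 2, 1, 1] = [0, 1, 2, 1, 1] -> [0, 1, 2, 1, 1] (max |s|=2)
Overall max amplitude: 5

Answer: 5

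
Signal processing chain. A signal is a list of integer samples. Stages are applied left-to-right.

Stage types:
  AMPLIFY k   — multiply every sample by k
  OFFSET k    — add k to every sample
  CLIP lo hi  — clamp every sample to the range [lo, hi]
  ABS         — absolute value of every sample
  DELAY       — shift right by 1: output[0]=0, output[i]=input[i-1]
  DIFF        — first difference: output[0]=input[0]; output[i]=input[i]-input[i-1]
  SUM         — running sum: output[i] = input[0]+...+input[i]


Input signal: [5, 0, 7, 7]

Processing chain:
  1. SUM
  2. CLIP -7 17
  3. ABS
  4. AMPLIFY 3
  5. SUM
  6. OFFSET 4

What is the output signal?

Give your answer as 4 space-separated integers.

Input: [5, 0, 7, 7]
Stage 1 (SUM): sum[0..0]=5, sum[0..1]=5, sum[0..2]=12, sum[0..3]=19 -> [5, 5, 12, 19]
Stage 2 (CLIP -7 17): clip(5,-7,17)=5, clip(5,-7,17)=5, clip(12,-7,17)=12, clip(19,-7,17)=17 -> [5, 5, 12, 17]
Stage 3 (ABS): |5|=5, |5|=5, |12|=12, |17|=17 -> [5, 5, 12, 17]
Stage 4 (AMPLIFY 3): 5*3=15, 5*3=15, 12*3=36, 17*3=51 -> [15, 15, 36, 51]
Stage 5 (SUM): sum[0..0]=15, sum[0..1]=30, sum[0..2]=66, sum[0..3]=117 -> [15, 30, 66, 117]
Stage 6 (OFFSET 4): 15+4=19, 30+4=34, 66+4=70, 117+4=121 -> [19, 34, 70, 121]

Answer: 19 34 70 121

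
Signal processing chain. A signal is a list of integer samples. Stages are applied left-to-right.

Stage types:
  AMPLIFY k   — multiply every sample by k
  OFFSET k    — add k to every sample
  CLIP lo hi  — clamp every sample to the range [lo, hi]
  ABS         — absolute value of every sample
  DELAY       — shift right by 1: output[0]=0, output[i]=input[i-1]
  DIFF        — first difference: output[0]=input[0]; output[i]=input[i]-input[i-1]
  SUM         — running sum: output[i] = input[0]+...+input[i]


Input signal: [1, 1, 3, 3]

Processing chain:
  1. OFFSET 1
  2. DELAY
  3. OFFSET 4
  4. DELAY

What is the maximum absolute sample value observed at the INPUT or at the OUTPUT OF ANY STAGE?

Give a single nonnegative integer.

Input: [1, 1, 3, 3] (max |s|=3)
Stage 1 (OFFSET 1): 1+1=2, 1+1=2, 3+1=4, 3+1=4 -> [2, 2, 4, 4] (max |s|=4)
Stage 2 (DELAY): [0, 2, 2, 4] = [0, 2, 2, 4] -> [0, 2, 2, 4] (max |s|=4)
Stage 3 (OFFSET 4): 0+4=4, 2+4=6, 2+4=6, 4+4=8 -> [4, 6, 6, 8] (max |s|=8)
Stage 4 (DELAY): [0, 4, 6, 6] = [0, 4, 6, 6] -> [0, 4, 6, 6] (max |s|=6)
Overall max amplitude: 8

Answer: 8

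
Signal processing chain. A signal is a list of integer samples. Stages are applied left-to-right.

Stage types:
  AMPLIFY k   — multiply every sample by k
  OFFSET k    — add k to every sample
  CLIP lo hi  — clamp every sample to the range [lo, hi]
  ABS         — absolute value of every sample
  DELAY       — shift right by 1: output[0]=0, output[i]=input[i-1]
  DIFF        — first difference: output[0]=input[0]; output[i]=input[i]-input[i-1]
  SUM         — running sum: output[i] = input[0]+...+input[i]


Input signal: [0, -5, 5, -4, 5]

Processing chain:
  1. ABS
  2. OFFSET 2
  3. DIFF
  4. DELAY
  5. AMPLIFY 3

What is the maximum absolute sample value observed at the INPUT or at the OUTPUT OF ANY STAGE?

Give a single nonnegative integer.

Answer: 15

Derivation:
Input: [0, -5, 5, -4, 5] (max |s|=5)
Stage 1 (ABS): |0|=0, |-5|=5, |5|=5, |-4|=4, |5|=5 -> [0, 5, 5, 4, 5] (max |s|=5)
Stage 2 (OFFSET 2): 0+2=2, 5+2=7, 5+2=7, 4+2=6, 5+2=7 -> [2, 7, 7, 6, 7] (max |s|=7)
Stage 3 (DIFF): s[0]=2, 7-2=5, 7-7=0, 6-7=-1, 7-6=1 -> [2, 5, 0, -1, 1] (max |s|=5)
Stage 4 (DELAY): [0, 2, 5, 0, -1] = [0, 2, 5, 0, -1] -> [0, 2, 5, 0, -1] (max |s|=5)
Stage 5 (AMPLIFY 3): 0*3=0, 2*3=6, 5*3=15, 0*3=0, -1*3=-3 -> [0, 6, 15, 0, -3] (max |s|=15)
Overall max amplitude: 15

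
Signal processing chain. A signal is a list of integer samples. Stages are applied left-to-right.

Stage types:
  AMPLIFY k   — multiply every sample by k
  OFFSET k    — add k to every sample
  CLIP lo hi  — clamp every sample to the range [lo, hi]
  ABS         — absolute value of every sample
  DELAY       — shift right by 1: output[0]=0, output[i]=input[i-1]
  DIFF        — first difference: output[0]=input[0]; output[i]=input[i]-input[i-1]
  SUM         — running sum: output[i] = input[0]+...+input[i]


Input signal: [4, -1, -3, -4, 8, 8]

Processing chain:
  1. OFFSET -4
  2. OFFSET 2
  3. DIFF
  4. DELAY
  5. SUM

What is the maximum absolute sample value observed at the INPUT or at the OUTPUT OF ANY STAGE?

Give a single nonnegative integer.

Input: [4, -1, -3, -4, 8, 8] (max |s|=8)
Stage 1 (OFFSET -4): 4+-4=0, -1+-4=-5, -3+-4=-7, -4+-4=-8, 8+-4=4, 8+-4=4 -> [0, -5, -7, -8, 4, 4] (max |s|=8)
Stage 2 (OFFSET 2): 0+2=2, -5+2=-3, -7+2=-5, -8+2=-6, 4+2=6, 4+2=6 -> [2, -3, -5, -6, 6, 6] (max |s|=6)
Stage 3 (DIFF): s[0]=2, -3-2=-5, -5--3=-2, -6--5=-1, 6--6=12, 6-6=0 -> [2, -5, -2, -1, 12, 0] (max |s|=12)
Stage 4 (DELAY): [0, 2, -5, -2, -1, 12] = [0, 2, -5, -2, -1, 12] -> [0, 2, -5, -2, -1, 12] (max |s|=12)
Stage 5 (SUM): sum[0..0]=0, sum[0..1]=2, sum[0..2]=-3, sum[0..3]=-5, sum[0..4]=-6, sum[0..5]=6 -> [0, 2, -3, -5, -6, 6] (max |s|=6)
Overall max amplitude: 12

Answer: 12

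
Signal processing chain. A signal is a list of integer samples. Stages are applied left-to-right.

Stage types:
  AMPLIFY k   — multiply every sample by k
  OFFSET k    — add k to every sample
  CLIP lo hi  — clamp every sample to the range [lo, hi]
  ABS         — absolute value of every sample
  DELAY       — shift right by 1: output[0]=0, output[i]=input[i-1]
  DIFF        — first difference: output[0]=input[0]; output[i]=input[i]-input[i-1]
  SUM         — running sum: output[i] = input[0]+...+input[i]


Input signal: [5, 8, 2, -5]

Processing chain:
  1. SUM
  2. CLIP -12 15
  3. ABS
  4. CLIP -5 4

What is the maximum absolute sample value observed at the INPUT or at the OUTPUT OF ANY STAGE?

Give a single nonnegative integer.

Input: [5, 8, 2, -5] (max |s|=8)
Stage 1 (SUM): sum[0..0]=5, sum[0..1]=13, sum[0..2]=15, sum[0..3]=10 -> [5, 13, 15, 10] (max |s|=15)
Stage 2 (CLIP -12 15): clip(5,-12,15)=5, clip(13,-12,15)=13, clip(15,-12,15)=15, clip(10,-12,15)=10 -> [5, 13, 15, 10] (max |s|=15)
Stage 3 (ABS): |5|=5, |13|=13, |15|=15, |10|=10 -> [5, 13, 15, 10] (max |s|=15)
Stage 4 (CLIP -5 4): clip(5,-5,4)=4, clip(13,-5,4)=4, clip(15,-5,4)=4, clip(10,-5,4)=4 -> [4, 4, 4, 4] (max |s|=4)
Overall max amplitude: 15

Answer: 15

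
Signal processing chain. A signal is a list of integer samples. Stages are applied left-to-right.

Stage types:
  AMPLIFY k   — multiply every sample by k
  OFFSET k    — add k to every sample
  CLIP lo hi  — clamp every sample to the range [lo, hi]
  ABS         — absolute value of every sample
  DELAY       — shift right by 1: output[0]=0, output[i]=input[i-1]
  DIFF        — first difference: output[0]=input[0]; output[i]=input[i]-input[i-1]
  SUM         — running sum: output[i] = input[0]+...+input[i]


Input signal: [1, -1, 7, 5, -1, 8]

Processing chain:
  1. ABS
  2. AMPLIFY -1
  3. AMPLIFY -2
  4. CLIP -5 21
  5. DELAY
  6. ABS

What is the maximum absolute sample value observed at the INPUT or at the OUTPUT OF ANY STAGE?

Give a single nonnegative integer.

Answer: 16

Derivation:
Input: [1, -1, 7, 5, -1, 8] (max |s|=8)
Stage 1 (ABS): |1|=1, |-1|=1, |7|=7, |5|=5, |-1|=1, |8|=8 -> [1, 1, 7, 5, 1, 8] (max |s|=8)
Stage 2 (AMPLIFY -1): 1*-1=-1, 1*-1=-1, 7*-1=-7, 5*-1=-5, 1*-1=-1, 8*-1=-8 -> [-1, -1, -7, -5, -1, -8] (max |s|=8)
Stage 3 (AMPLIFY -2): -1*-2=2, -1*-2=2, -7*-2=14, -5*-2=10, -1*-2=2, -8*-2=16 -> [2, 2, 14, 10, 2, 16] (max |s|=16)
Stage 4 (CLIP -5 21): clip(2,-5,21)=2, clip(2,-5,21)=2, clip(14,-5,21)=14, clip(10,-5,21)=10, clip(2,-5,21)=2, clip(16,-5,21)=16 -> [2, 2, 14, 10, 2, 16] (max |s|=16)
Stage 5 (DELAY): [0, 2, 2, 14, 10, 2] = [0, 2, 2, 14, 10, 2] -> [0, 2, 2, 14, 10, 2] (max |s|=14)
Stage 6 (ABS): |0|=0, |2|=2, |2|=2, |14|=14, |10|=10, |2|=2 -> [0, 2, 2, 14, 10, 2] (max |s|=14)
Overall max amplitude: 16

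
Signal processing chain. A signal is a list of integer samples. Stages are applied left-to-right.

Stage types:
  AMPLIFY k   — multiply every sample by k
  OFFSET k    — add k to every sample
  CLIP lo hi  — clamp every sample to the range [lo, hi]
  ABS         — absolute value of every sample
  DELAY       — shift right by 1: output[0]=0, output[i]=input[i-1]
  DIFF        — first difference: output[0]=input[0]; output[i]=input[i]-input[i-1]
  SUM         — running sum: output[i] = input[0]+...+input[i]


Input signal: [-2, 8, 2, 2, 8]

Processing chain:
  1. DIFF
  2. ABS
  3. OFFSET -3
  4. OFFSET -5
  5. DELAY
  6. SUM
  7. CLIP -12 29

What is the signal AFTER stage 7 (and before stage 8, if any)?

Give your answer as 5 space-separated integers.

Answer: 0 -6 -4 -6 -12

Derivation:
Input: [-2, 8, 2, 2, 8]
Stage 1 (DIFF): s[0]=-2, 8--2=10, 2-8=-6, 2-2=0, 8-2=6 -> [-2, 10, -6, 0, 6]
Stage 2 (ABS): |-2|=2, |10|=10, |-6|=6, |0|=0, |6|=6 -> [2, 10, 6, 0, 6]
Stage 3 (OFFSET -3): 2+-3=-1, 10+-3=7, 6+-3=3, 0+-3=-3, 6+-3=3 -> [-1, 7, 3, -3, 3]
Stage 4 (OFFSET -5): -1+-5=-6, 7+-5=2, 3+-5=-2, -3+-5=-8, 3+-5=-2 -> [-6, 2, -2, -8, -2]
Stage 5 (DELAY): [0, -6, 2, -2, -8] = [0, -6, 2, -2, -8] -> [0, -6, 2, -2, -8]
Stage 6 (SUM): sum[0..0]=0, sum[0..1]=-6, sum[0..2]=-4, sum[0..3]=-6, sum[0..4]=-14 -> [0, -6, -4, -6, -14]
Stage 7 (CLIP -12 29): clip(0,-12,29)=0, clip(-6,-12,29)=-6, clip(-4,-12,29)=-4, clip(-6,-12,29)=-6, clip(-14,-12,29)=-12 -> [0, -6, -4, -6, -12]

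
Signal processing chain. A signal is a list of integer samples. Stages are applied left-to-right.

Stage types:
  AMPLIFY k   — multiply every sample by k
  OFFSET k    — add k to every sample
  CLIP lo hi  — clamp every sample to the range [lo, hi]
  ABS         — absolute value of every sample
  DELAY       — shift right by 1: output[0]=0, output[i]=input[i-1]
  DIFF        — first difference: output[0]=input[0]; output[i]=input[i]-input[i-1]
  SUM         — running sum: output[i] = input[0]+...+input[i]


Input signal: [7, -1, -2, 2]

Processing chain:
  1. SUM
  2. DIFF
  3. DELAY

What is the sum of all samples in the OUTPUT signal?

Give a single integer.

Answer: 4

Derivation:
Input: [7, -1, -2, 2]
Stage 1 (SUM): sum[0..0]=7, sum[0..1]=6, sum[0..2]=4, sum[0..3]=6 -> [7, 6, 4, 6]
Stage 2 (DIFF): s[0]=7, 6-7=-1, 4-6=-2, 6-4=2 -> [7, -1, -2, 2]
Stage 3 (DELAY): [0, 7, -1, -2] = [0, 7, -1, -2] -> [0, 7, -1, -2]
Output sum: 4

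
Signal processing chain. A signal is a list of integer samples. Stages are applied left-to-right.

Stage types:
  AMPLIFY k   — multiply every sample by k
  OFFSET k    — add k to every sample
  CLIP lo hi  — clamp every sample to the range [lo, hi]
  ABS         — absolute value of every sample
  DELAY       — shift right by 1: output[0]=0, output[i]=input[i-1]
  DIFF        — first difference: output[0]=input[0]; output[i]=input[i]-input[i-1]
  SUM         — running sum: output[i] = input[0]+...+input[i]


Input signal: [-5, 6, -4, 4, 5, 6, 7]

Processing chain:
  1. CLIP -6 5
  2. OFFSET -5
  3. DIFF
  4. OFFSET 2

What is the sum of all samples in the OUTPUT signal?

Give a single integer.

Answer: 14

Derivation:
Input: [-5, 6, -4, 4, 5, 6, 7]
Stage 1 (CLIP -6 5): clip(-5,-6,5)=-5, clip(6,-6,5)=5, clip(-4,-6,5)=-4, clip(4,-6,5)=4, clip(5,-6,5)=5, clip(6,-6,5)=5, clip(7,-6,5)=5 -> [-5, 5, -4, 4, 5, 5, 5]
Stage 2 (OFFSET -5): -5+-5=-10, 5+-5=0, -4+-5=-9, 4+-5=-1, 5+-5=0, 5+-5=0, 5+-5=0 -> [-10, 0, -9, -1, 0, 0, 0]
Stage 3 (DIFF): s[0]=-10, 0--10=10, -9-0=-9, -1--9=8, 0--1=1, 0-0=0, 0-0=0 -> [-10, 10, -9, 8, 1, 0, 0]
Stage 4 (OFFSET 2): -10+2=-8, 10+2=12, -9+2=-7, 8+2=10, 1+2=3, 0+2=2, 0+2=2 -> [-8, 12, -7, 10, 3, 2, 2]
Output sum: 14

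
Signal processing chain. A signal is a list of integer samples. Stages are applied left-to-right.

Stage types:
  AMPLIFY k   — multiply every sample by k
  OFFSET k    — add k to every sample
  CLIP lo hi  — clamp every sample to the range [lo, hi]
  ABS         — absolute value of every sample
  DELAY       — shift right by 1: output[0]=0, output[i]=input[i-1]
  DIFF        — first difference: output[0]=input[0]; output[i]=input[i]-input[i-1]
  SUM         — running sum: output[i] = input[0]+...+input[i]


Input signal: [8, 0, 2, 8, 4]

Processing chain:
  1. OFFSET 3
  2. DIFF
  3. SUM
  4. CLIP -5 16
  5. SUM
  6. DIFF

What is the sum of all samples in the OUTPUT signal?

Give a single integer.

Answer: 37

Derivation:
Input: [8, 0, 2, 8, 4]
Stage 1 (OFFSET 3): 8+3=11, 0+3=3, 2+3=5, 8+3=11, 4+3=7 -> [11, 3, 5, 11, 7]
Stage 2 (DIFF): s[0]=11, 3-11=-8, 5-3=2, 11-5=6, 7-11=-4 -> [11, -8, 2, 6, -4]
Stage 3 (SUM): sum[0..0]=11, sum[0..1]=3, sum[0..2]=5, sum[0..3]=11, sum[0..4]=7 -> [11, 3, 5, 11, 7]
Stage 4 (CLIP -5 16): clip(11,-5,16)=11, clip(3,-5,16)=3, clip(5,-5,16)=5, clip(11,-5,16)=11, clip(7,-5,16)=7 -> [11, 3, 5, 11, 7]
Stage 5 (SUM): sum[0..0]=11, sum[0..1]=14, sum[0..2]=19, sum[0..3]=30, sum[0..4]=37 -> [11, 14, 19, 30, 37]
Stage 6 (DIFF): s[0]=11, 14-11=3, 19-14=5, 30-19=11, 37-30=7 -> [11, 3, 5, 11, 7]
Output sum: 37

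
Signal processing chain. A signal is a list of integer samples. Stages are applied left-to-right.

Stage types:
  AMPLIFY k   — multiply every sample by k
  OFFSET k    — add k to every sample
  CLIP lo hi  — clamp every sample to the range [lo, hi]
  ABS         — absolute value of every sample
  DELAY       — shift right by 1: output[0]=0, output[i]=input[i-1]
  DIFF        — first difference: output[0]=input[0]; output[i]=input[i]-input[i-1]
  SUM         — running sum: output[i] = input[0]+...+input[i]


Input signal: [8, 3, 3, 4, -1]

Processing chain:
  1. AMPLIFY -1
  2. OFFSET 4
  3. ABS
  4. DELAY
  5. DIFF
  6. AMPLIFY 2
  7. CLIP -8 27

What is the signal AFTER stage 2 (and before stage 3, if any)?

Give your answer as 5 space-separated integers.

Input: [8, 3, 3, 4, -1]
Stage 1 (AMPLIFY -1): 8*-1=-8, 3*-1=-3, 3*-1=-3, 4*-1=-4, -1*-1=1 -> [-8, -3, -3, -4, 1]
Stage 2 (OFFSET 4): -8+4=-4, -3+4=1, -3+4=1, -4+4=0, 1+4=5 -> [-4, 1, 1, 0, 5]

Answer: -4 1 1 0 5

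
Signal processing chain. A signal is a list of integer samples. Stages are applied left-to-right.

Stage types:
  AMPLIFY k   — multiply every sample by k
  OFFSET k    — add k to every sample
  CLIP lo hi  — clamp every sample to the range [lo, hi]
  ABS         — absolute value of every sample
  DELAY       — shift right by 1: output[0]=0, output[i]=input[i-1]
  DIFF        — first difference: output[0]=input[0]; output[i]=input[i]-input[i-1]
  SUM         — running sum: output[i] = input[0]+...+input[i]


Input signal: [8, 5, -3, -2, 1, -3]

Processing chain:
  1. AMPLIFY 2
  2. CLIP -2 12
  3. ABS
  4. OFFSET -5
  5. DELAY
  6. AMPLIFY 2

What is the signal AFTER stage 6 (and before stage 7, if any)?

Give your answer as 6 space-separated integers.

Answer: 0 14 10 -6 -6 -6

Derivation:
Input: [8, 5, -3, -2, 1, -3]
Stage 1 (AMPLIFY 2): 8*2=16, 5*2=10, -3*2=-6, -2*2=-4, 1*2=2, -3*2=-6 -> [16, 10, -6, -4, 2, -6]
Stage 2 (CLIP -2 12): clip(16,-2,12)=12, clip(10,-2,12)=10, clip(-6,-2,12)=-2, clip(-4,-2,12)=-2, clip(2,-2,12)=2, clip(-6,-2,12)=-2 -> [12, 10, -2, -2, 2, -2]
Stage 3 (ABS): |12|=12, |10|=10, |-2|=2, |-2|=2, |2|=2, |-2|=2 -> [12, 10, 2, 2, 2, 2]
Stage 4 (OFFSET -5): 12+-5=7, 10+-5=5, 2+-5=-3, 2+-5=-3, 2+-5=-3, 2+-5=-3 -> [7, 5, -3, -3, -3, -3]
Stage 5 (DELAY): [0, 7, 5, -3, -3, -3] = [0, 7, 5, -3, -3, -3] -> [0, 7, 5, -3, -3, -3]
Stage 6 (AMPLIFY 2): 0*2=0, 7*2=14, 5*2=10, -3*2=-6, -3*2=-6, -3*2=-6 -> [0, 14, 10, -6, -6, -6]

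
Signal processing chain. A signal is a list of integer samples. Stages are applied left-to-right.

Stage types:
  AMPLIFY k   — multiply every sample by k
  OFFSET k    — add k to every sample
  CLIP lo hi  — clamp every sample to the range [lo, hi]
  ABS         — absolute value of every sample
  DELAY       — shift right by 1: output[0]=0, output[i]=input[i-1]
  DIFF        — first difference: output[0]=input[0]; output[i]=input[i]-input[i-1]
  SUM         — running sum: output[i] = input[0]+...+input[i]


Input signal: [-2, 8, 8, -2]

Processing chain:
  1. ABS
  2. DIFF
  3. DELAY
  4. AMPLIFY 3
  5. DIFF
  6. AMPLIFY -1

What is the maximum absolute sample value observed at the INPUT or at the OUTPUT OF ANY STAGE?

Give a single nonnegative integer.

Input: [-2, 8, 8, -2] (max |s|=8)
Stage 1 (ABS): |-2|=2, |8|=8, |8|=8, |-2|=2 -> [2, 8, 8, 2] (max |s|=8)
Stage 2 (DIFF): s[0]=2, 8-2=6, 8-8=0, 2-8=-6 -> [2, 6, 0, -6] (max |s|=6)
Stage 3 (DELAY): [0, 2, 6, 0] = [0, 2, 6, 0] -> [0, 2, 6, 0] (max |s|=6)
Stage 4 (AMPLIFY 3): 0*3=0, 2*3=6, 6*3=18, 0*3=0 -> [0, 6, 18, 0] (max |s|=18)
Stage 5 (DIFF): s[0]=0, 6-0=6, 18-6=12, 0-18=-18 -> [0, 6, 12, -18] (max |s|=18)
Stage 6 (AMPLIFY -1): 0*-1=0, 6*-1=-6, 12*-1=-12, -18*-1=18 -> [0, -6, -12, 18] (max |s|=18)
Overall max amplitude: 18

Answer: 18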